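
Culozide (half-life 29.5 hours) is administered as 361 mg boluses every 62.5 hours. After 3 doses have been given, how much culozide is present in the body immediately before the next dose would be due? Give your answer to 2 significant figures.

110 mg

The 3 doses were given 187.5, 125, 62.5 hours ago.
Total = 361·(1/2)^(187.5/29.5) + 361·(1/2)^(125/29.5) + 361·(1/2)^(62.5/29.5)
      = 4.4074 + 19.141 + 83.125 ≈ 106.67 mg.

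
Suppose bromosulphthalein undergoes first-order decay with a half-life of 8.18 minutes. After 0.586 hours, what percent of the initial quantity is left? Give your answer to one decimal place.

5.1%

0.586 hours = 35.16 minutes.
n = 35.16/8.18 ≈ 4.2983 half-lives.
Fraction remaining = (1/2)^4.2983 ≈ 0.050826, i.e. 5.0826%.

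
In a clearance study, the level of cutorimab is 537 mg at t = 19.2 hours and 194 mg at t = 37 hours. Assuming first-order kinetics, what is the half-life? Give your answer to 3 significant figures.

12.1 hours

Over Δt = 37 − 19.2 = 17.8 hours, the level fell by a factor of 537/194 ≈ 2.768.
n = log₂(2.768) ≈ 1.4689 half-lives, so t½ = 17.8/1.4689 ≈ 12.118 hours.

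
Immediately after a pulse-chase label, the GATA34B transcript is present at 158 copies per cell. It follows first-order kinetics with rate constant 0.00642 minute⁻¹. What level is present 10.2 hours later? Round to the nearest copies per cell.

3 copies per cell

t½ = ln 2 / k = 0.69315 / 0.00642 ≈ 107.97 minutes.
Convert the elapsed time: 10.2 hours = 612 minutes.
Number of half-lives: n = 612/107.97 ≈ 5.6684.
Remaining = 158 × (1/2)^5.6684 = 158 × 0.019663 ≈ 3.1067 copies per cell.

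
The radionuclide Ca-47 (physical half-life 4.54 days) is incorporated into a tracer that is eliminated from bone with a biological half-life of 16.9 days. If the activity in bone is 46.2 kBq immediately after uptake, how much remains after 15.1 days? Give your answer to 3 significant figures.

1/t_eff = 1/t_phys + 1/t_biol = 1/4.54 + 1/16.9 = 0.27944 per day.
t_eff = 4.54 × 16.9 / (4.54 + 16.9) ≈ 3.5786 days.
Remaining = 46.2 × (1/2)^(15.1/3.5786) = 46.2 × (1/2)^4.2195 ≈ 2.48 kBq.

2.48 kBq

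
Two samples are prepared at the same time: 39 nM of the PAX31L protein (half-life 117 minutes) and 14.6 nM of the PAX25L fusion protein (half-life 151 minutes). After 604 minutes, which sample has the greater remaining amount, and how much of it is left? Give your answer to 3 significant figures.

PAX31L protein: 39 × (1/2)^5.1624 ≈ 1.089 nM.
PAX25L fusion protein: 14.6 × (1/2)^4 ≈ 0.9125 nM.
PAX31L protein has more remaining, at ≈ 1.089 nM.

PAX31L protein, 1.09 nM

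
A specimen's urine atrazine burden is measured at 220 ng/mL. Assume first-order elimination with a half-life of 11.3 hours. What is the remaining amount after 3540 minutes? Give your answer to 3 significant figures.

Convert the elapsed time: 3540 minutes = 59 hours.
Number of half-lives: n = 59/11.3 ≈ 5.2212.
Remaining = 220 × (1/2)^5.2212 = 220 × 0.026807 ≈ 5.8976 ng/mL.

5.90 ng/mL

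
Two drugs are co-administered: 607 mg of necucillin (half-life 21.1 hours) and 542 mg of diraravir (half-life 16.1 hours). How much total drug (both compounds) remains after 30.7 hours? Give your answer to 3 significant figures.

366 mg

necucillin: 607 × (1/2)^(30.7/21.1) = 607 × (1/2)^1.455 ≈ 221.41 mg.
diraravir: 542 × (1/2)^(30.7/16.1) = 542 × (1/2)^1.9068 ≈ 144.54 mg.
Total = 221.41 + 144.54 ≈ 365.95 mg.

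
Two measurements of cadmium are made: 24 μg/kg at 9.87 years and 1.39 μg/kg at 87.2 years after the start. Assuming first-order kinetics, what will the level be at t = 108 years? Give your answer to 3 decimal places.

0.646 μg/kg

Over Δt = 87.2 − 9.87 = 77.33 years, the level fell by a factor of 24/1.39 ≈ 17.266.
n = log₂(17.266) ≈ 4.1099 half-lives, so t½ = 77.33/4.1099 ≈ 18.816 years.
From t = 87.2 to t = 108: 1.39 × (1/2)^((108−87.2)/18.816) ≈ 0.64601 μg/kg.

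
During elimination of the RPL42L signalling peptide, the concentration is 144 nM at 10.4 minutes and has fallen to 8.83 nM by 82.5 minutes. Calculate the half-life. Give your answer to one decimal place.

17.9 minutes

Over Δt = 82.5 − 10.4 = 72.1 minutes, the level fell by a factor of 144/8.83 ≈ 16.308.
n = log₂(16.308) ≈ 4.0275 half-lives, so t½ = 72.1/4.0275 ≈ 17.902 minutes.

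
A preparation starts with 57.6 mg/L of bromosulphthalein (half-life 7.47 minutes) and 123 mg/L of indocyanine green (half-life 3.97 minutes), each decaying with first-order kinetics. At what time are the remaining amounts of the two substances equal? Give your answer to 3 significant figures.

Set 57.6·(1/2)^(t/7.47) = 123·(1/2)^(t/3.97).
Taking log₂: log₂(57.6/123) = t·(1/7.47 − 1/3.97).
log₂(0.46829) = -1.0945; 1/7.47 − 1/3.97 = -0.11802.
t = -1.0945 / -0.11802 ≈ 9.274 minutes.

9.27 minutes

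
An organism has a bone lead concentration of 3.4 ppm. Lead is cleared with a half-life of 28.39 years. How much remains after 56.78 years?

Elapsed time is 2 half-lives (56.78/28.39).
Each half-life halves the amount: 3.4 × (1/2)^2 = 3.4/4 = 0.85 ppm.

0.85 ppm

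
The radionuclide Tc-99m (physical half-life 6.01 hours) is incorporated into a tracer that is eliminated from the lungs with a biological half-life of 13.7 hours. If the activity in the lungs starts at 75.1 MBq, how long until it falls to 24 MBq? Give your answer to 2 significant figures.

6.9 hours

1/t_eff = 1/t_phys + 1/t_biol = 1/6.01 + 1/13.7 = 0.23938 per hour.
t_eff = 6.01 × 13.7 / (6.01 + 13.7) ≈ 4.1774 hours.
n = log₂(75.1/24) ≈ 1.6458; t = 1.6458 × 4.1774 ≈ 6.8751 hours.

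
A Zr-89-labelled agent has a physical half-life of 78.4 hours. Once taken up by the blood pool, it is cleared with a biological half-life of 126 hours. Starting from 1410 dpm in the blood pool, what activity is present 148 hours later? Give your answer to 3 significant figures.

1/t_eff = 1/t_phys + 1/t_biol = 1/78.4 + 1/126 = 0.020692 per hour.
t_eff = 78.4 × 126 / (78.4 + 126) ≈ 48.329 hours.
Remaining = 1410 × (1/2)^(148/48.329) = 1410 × (1/2)^3.0624 ≈ 168.79 dpm.

169 dpm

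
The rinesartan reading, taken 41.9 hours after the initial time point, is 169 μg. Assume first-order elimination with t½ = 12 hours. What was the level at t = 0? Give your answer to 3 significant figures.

Number of half-lives elapsed: n = 41.9/12 ≈ 3.4917.
A₀ = A × 2^n = 169 × 2^3.4917 = 169 × 11.249 ≈ 1901 μg.

1900 μg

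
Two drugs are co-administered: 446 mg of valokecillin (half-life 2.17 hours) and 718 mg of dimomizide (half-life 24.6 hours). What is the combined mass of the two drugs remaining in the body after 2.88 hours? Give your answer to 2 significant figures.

valokecillin: 446 × (1/2)^(2.88/2.17) = 446 × (1/2)^1.3272 ≈ 177.75 mg.
dimomizide: 718 × (1/2)^(2.88/24.6) = 718 × (1/2)^0.11707 ≈ 662.04 mg.
Total = 177.75 + 662.04 ≈ 839.79 mg.

840 mg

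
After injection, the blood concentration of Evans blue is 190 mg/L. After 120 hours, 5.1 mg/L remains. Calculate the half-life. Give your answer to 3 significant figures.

A/A₀ = 5.1/190 ≈ 0.026842.
n = log₂(37.255) ≈ 5.2194 half-lives elapsed in 120 hours.
t½ = 120/5.2194 ≈ 22.991 hours.

23.0 hours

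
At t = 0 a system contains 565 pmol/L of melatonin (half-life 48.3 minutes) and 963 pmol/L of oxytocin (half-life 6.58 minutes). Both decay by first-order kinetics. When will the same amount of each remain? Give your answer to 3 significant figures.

5.86 minutes

Set 565·(1/2)^(t/48.3) = 963·(1/2)^(t/6.58).
Taking log₂: log₂(565/963) = t·(1/48.3 − 1/6.58).
log₂(0.58671) = -0.76928; 1/48.3 − 1/6.58 = -0.13127.
t = -0.76928 / -0.13127 ≈ 5.8602 minutes.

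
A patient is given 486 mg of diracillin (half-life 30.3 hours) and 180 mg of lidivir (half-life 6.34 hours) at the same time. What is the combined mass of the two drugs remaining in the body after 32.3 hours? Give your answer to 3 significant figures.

diracillin: 486 × (1/2)^(32.3/30.3) = 486 × (1/2)^1.066 ≈ 232.13 mg.
lidivir: 180 × (1/2)^(32.3/6.34) = 180 × (1/2)^5.0946 ≈ 5.2679 mg.
Total = 232.13 + 5.2679 ≈ 237.4 mg.

237 mg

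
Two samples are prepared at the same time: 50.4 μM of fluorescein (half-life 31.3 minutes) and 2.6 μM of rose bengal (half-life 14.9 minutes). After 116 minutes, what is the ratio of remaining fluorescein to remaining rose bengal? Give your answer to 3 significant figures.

fluorescein: 50.4 × (1/2)^(116/31.3) = 50.4 × (1/2)^3.7061 ≈ 3.8618 μM.
rose bengal: 2.6 × (1/2)^(116/14.9) = 2.6 × (1/2)^7.7852 ≈ 0.011786 μM.
Ratio ≈ 3.8618 / 0.011786 ≈ 327.65.

328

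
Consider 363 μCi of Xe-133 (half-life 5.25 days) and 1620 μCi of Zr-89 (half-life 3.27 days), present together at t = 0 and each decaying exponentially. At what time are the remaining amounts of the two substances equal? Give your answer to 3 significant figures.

Set 363·(1/2)^(t/5.25) = 1620·(1/2)^(t/3.27).
Taking log₂: log₂(363/1620) = t·(1/5.25 − 1/3.27).
log₂(0.22407) = -2.158; 1/5.25 − 1/3.27 = -0.11533.
t = -2.158 / -0.11533 ≈ 18.71 days.

18.7 days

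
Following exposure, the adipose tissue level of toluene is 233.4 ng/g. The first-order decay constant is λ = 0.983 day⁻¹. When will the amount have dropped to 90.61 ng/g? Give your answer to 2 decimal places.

t½ = ln 2 / λ = 0.69315 / 0.983 ≈ 0.70513 days.
Fraction remaining = 90.61/233.4 ≈ 0.38822.
n = log₂(233.4/90.61) = ln(2.5759)/ln 2 ≈ 1.3651 half-lives.
t = n × t½ = 1.3651 × 0.70513 ≈ 0.96255 days.

0.96 days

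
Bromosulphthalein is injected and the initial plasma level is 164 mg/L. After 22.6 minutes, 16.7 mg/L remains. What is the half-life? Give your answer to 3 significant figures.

A/A₀ = 16.7/164 ≈ 0.10183.
n = log₂(9.8204) ≈ 3.2958 half-lives elapsed in 22.6 minutes.
t½ = 22.6/3.2958 ≈ 6.8573 minutes.

6.86 minutes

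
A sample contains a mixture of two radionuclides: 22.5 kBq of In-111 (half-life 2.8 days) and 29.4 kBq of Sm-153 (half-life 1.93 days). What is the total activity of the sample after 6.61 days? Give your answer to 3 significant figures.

7.12 kBq

In-111: 22.5 × (1/2)^(6.61/2.8) = 22.5 × (1/2)^2.3607 ≈ 4.3806 kBq.
Sm-153: 29.4 × (1/2)^(6.61/1.93) = 29.4 × (1/2)^3.4249 ≈ 2.7375 kBq.
Total = 4.3806 + 2.7375 ≈ 7.1182 kBq.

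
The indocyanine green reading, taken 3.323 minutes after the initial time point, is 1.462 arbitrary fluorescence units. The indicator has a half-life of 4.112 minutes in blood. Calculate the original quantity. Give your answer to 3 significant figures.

2.56 arbitrary fluorescence units

Number of half-lives elapsed: n = 3.323/4.112 ≈ 0.80812.
A₀ = A × 2^n = 1.462 × 2^0.80812 = 1.462 × 1.7509 ≈ 2.5599 arbitrary fluorescence units.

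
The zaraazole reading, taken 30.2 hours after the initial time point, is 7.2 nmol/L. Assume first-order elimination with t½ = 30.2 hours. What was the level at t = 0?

14.4 nmol/L

Number of half-lives elapsed: n = 30.2/30.2 ≈ 1.
A₀ = A × 2^n = 7.2 × 2^1 = 7.2 × 2 ≈ 14.4 nmol/L.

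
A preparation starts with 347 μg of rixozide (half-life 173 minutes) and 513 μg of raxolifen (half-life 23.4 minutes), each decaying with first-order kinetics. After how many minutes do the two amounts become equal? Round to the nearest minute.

Set 347·(1/2)^(t/173) = 513·(1/2)^(t/23.4).
Taking log₂: log₂(347/513) = t·(1/173 − 1/23.4).
log₂(0.67641) = -0.56402; 1/173 − 1/23.4 = -0.036955.
t = -0.56402 / -0.036955 ≈ 15.263 minutes.

15 minutes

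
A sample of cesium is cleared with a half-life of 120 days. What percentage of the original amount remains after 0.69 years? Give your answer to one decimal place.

23.3%

0.69 years = 251.85 days.
n = 251.85/120 ≈ 2.0987 half-lives.
Fraction remaining = (1/2)^2.0987 ≈ 0.23346, i.e. 23.346%.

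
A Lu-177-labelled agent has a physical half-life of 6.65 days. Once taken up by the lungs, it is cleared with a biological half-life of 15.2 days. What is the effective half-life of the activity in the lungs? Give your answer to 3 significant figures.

4.63 days

1/t_eff = 1/t_phys + 1/t_biol = 1/6.65 + 1/15.2 = 0.21617 per day.
t_eff = 6.65 × 15.2 / (6.65 + 15.2) ≈ 4.6261 days.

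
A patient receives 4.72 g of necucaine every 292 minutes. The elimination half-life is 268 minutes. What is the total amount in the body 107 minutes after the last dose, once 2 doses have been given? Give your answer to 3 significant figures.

The 2 doses were given 399, 107 minutes ago.
Total = 4.72·(1/2)^(399/268) + 4.72·(1/2)^(107/268)
      = 1.6818 + 3.5789 ≈ 5.2607 g.

5.26 g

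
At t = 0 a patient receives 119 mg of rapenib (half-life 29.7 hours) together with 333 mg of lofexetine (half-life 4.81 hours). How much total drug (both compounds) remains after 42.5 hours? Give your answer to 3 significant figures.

44.9 mg

rapenib: 119 × (1/2)^(42.5/29.7) = 119 × (1/2)^1.431 ≈ 44.135 mg.
lofexetine: 333 × (1/2)^(42.5/4.81) = 333 × (1/2)^8.8358 ≈ 0.72881 mg.
Total = 44.135 + 0.72881 ≈ 44.864 mg.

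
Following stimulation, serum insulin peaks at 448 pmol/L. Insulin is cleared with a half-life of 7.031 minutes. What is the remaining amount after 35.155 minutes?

14 pmol/L

Elapsed time is 5 half-lives (35.155/7.031).
Each half-life halves the amount: 448 × (1/2)^5 = 448/32 = 14 pmol/L.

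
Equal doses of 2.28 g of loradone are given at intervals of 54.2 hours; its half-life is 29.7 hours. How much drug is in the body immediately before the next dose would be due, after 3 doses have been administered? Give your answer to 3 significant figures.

0.876 g

The 3 doses were given 162.6, 108.4, 54.2 hours ago.
Total = 2.28·(1/2)^(162.6/29.7) + 2.28·(1/2)^(108.4/29.7) + 2.28·(1/2)^(54.2/29.7)
      = 0.051271 + 0.18165 + 0.64355 ≈ 0.87646 g.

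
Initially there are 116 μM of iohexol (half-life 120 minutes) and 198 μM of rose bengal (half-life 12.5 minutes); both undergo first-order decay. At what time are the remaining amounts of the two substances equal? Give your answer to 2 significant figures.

Set 116·(1/2)^(t/120) = 198·(1/2)^(t/12.5).
Taking log₂: log₂(116/198) = t·(1/120 − 1/12.5).
log₂(0.58586) = -0.77138; 1/120 − 1/12.5 = -0.071667.
t = -0.77138 / -0.071667 ≈ 10.763 minutes.

11 minutes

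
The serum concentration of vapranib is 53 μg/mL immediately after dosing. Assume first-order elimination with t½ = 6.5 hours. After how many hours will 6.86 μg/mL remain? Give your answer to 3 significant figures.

19.2 hours

Fraction remaining = 6.86/53 ≈ 0.12943.
n = log₂(53/6.86) = ln(7.7259)/ln 2 ≈ 2.9497 half-lives.
t = n × t½ = 2.9497 × 6.5 ≈ 19.173 hours.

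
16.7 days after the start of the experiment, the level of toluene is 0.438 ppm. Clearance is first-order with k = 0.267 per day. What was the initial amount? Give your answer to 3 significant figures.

37.8 ppm

t½ = ln 2 / k = 0.69315 / 0.267 ≈ 2.5961 days.
Number of half-lives elapsed: n = 16.7/2.5961 ≈ 6.4328.
A₀ = A × 2^n = 0.438 × 2^6.4328 = 0.438 × 86.392 ≈ 37.84 ppm.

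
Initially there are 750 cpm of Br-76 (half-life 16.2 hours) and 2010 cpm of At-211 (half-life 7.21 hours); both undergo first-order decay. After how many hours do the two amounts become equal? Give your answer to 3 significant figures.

18.5 hours

Set 750·(1/2)^(t/16.2) = 2010·(1/2)^(t/7.21).
Taking log₂: log₂(750/2010) = t·(1/16.2 − 1/7.21).
log₂(0.37313) = -1.4222; 1/16.2 − 1/7.21 = -0.076968.
t = -1.4222 / -0.076968 ≈ 18.478 hours.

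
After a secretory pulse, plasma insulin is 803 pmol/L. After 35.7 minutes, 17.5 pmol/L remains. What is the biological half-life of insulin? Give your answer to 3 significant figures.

A/A₀ = 17.5/803 ≈ 0.021793.
n = log₂(45.886) ≈ 5.52 half-lives elapsed in 35.7 minutes.
t½ = 35.7/5.52 ≈ 6.4674 minutes.

6.47 minutes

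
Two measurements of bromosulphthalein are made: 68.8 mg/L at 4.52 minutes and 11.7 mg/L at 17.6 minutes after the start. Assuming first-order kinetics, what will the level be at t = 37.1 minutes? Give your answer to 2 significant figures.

Over Δt = 17.6 − 4.52 = 13.08 minutes, the level fell by a factor of 68.8/11.7 ≈ 5.8803.
n = log₂(5.8803) ≈ 2.5559 half-lives, so t½ = 13.08/2.5559 ≈ 5.1176 minutes.
From t = 17.6 to t = 37.1: 11.7 × (1/2)^((37.1−17.6)/5.1176) ≈ 0.83395 mg/L.

0.83 mg/L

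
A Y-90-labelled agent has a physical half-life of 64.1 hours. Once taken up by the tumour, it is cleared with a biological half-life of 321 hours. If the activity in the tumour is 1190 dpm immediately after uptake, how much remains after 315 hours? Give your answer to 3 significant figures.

20.0 dpm

1/t_eff = 1/t_phys + 1/t_biol = 1/64.1 + 1/321 = 0.018716 per hour.
t_eff = 64.1 × 321 / (64.1 + 321) ≈ 53.431 hours.
Remaining = 1190 × (1/2)^(315/53.431) = 1190 × (1/2)^5.8955 ≈ 19.99 dpm.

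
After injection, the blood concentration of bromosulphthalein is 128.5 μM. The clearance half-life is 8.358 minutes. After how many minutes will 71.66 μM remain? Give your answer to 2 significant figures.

Fraction remaining = 71.66/128.5 ≈ 0.55767.
n = log₂(128.5/71.66) = ln(1.7932)/ln 2 ≈ 0.84253 half-lives.
t = n × t½ = 0.84253 × 8.358 ≈ 7.0419 minutes.

7.0 minutes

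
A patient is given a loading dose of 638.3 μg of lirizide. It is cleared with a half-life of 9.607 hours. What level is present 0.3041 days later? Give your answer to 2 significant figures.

Convert the elapsed time: 0.3041 days = 7.2984 hours.
Number of half-lives: n = 7.2984/9.607 ≈ 0.7597.
Remaining = 638.3 × (1/2)^0.7597 = 638.3 × 0.59062 ≈ 376.99 μg.

380 μg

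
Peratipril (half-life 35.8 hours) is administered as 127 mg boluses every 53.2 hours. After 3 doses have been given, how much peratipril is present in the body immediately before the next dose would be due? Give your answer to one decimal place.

The 3 doses were given 159.6, 106.4, 53.2 hours ago.
Total = 127·(1/2)^(159.6/35.8) + 127·(1/2)^(106.4/35.8) + 127·(1/2)^(53.2/35.8)
      = 5.7781 + 16.185 + 45.338 ≈ 67.301 mg.

67.3 mg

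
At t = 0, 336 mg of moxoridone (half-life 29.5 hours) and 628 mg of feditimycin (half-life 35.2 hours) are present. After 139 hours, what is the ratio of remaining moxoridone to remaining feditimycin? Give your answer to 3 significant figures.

moxoridone: 336 × (1/2)^(139/29.5) = 336 × (1/2)^4.7119 ≈ 12.821 mg.
feditimycin: 628 × (1/2)^(139/35.2) = 628 × (1/2)^3.9489 ≈ 40.666 mg.
Ratio ≈ 12.821 / 40.666 ≈ 0.31528.

0.315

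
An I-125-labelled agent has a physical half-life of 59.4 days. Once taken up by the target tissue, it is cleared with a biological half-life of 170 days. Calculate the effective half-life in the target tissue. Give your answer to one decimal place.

44.0 days

1/t_eff = 1/t_phys + 1/t_biol = 1/59.4 + 1/170 = 0.022717 per day.
t_eff = 59.4 × 170 / (59.4 + 170) ≈ 44.019 days.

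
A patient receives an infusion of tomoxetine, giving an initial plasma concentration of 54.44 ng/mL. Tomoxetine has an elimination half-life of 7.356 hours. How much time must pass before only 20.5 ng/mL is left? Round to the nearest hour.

10 hours

Fraction remaining = 20.5/54.44 ≈ 0.37656.
n = log₂(54.44/20.5) = ln(2.6556)/ln 2 ≈ 1.409 half-lives.
t = n × t½ = 1.409 × 7.356 ≈ 10.365 hours.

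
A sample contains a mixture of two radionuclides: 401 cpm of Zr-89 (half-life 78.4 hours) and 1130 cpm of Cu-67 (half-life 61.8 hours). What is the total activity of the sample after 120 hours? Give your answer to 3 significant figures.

433 cpm

Zr-89: 401 × (1/2)^(120/78.4) = 401 × (1/2)^1.5306 ≈ 138.8 cpm.
Cu-67: 1130 × (1/2)^(120/61.8) = 1130 × (1/2)^1.9417 ≈ 294.14 cpm.
Total = 138.8 + 294.14 ≈ 432.94 cpm.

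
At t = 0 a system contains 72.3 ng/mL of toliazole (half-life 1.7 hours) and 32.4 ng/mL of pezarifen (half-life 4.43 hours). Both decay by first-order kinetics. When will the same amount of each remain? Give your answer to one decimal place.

3.2 hours

Set 72.3·(1/2)^(t/1.7) = 32.4·(1/2)^(t/4.43).
Taking log₂: log₂(72.3/32.4) = t·(1/1.7 − 1/4.43).
log₂(2.2315) = 1.158; 1/1.7 − 1/4.43 = 0.3625.
t = 1.158 / 0.3625 ≈ 3.1945 hours.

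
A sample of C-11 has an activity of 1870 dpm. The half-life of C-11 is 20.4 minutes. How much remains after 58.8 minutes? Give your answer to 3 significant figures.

254 dpm

Number of half-lives: n = 58.8/20.4 ≈ 2.8824.
Remaining = 1870 × (1/2)^2.8824 = 1870 × 0.13562 ≈ 253.61 dpm.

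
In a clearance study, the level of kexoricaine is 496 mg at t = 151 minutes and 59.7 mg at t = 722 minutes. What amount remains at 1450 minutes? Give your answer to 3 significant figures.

4.01 mg

Over Δt = 722 − 151 = 571 minutes, the level fell by a factor of 496/59.7 ≈ 8.3082.
n = log₂(8.3082) ≈ 3.0545 half-lives, so t½ = 571/3.0545 ≈ 186.94 minutes.
From t = 722 to t = 1450: 59.7 × (1/2)^((1450−722)/186.94) ≈ 4.0146 mg.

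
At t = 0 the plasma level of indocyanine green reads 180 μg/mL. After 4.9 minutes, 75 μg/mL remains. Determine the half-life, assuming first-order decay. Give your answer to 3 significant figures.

A/A₀ = 75/180 ≈ 0.41667.
n = log₂(2.4) ≈ 1.263 half-lives elapsed in 4.9 minutes.
t½ = 4.9/1.263 ≈ 3.8795 minutes.

3.88 minutes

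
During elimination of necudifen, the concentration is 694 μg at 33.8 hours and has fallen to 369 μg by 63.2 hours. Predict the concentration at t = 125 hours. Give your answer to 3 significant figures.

97.8 μg

Over Δt = 63.2 − 33.8 = 29.4 hours, the level fell by a factor of 694/369 ≈ 1.8808.
n = log₂(1.8808) ≈ 0.91131 half-lives, so t½ = 29.4/0.91131 ≈ 32.261 hours.
From t = 63.2 to t = 125: 369 × (1/2)^((125−63.2)/32.261) ≈ 97.806 μg.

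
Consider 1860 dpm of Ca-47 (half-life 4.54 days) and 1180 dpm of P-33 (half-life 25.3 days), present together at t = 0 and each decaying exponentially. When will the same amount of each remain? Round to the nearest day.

Set 1860·(1/2)^(t/4.54) = 1180·(1/2)^(t/25.3).
Taking log₂: log₂(1860/1180) = t·(1/4.54 − 1/25.3).
log₂(1.5763) = 0.65652; 1/4.54 − 1/25.3 = 0.18074.
t = 0.65652 / 0.18074 ≈ 3.6324 days.

4 days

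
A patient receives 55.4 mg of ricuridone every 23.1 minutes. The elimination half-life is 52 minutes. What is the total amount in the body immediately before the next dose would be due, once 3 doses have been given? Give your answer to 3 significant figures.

The 3 doses were given 69.3, 46.2, 23.1 minutes ago.
Total = 55.4·(1/2)^(69.3/52) + 55.4·(1/2)^(46.2/52) + 55.4·(1/2)^(23.1/52)
      = 21.995 + 29.927 + 40.718 ≈ 92.639 mg.

92.6 mg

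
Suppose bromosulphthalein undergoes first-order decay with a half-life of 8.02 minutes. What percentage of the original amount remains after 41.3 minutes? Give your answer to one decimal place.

2.8%

n = 41.3/8.02 ≈ 5.1496 half-lives.
Fraction remaining = (1/2)^5.1496 ≈ 0.028171, i.e. 2.8171%.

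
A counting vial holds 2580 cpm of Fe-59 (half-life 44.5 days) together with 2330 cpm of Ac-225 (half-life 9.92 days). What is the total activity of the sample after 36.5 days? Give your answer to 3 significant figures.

1640 cpm

Fe-59: 2580 × (1/2)^(36.5/44.5) = 2580 × (1/2)^0.82022 ≈ 1461.2 cpm.
Ac-225: 2330 × (1/2)^(36.5/9.92) = 2330 × (1/2)^3.6794 ≈ 181.86 cpm.
Total = 1461.2 + 181.86 ≈ 1643.1 cpm.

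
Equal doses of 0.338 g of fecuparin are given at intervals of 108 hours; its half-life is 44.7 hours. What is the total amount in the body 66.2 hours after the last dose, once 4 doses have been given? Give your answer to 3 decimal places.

0.149 g

The 4 doses were given 390.2, 282.2, 174.2, 66.2 hours ago.
Total = 0.338·(1/2)^(390.2/44.7) + 0.338·(1/2)^(282.2/44.7) + 0.338·(1/2)^(174.2/44.7) + 0.338·(1/2)^(66.2/44.7)
      = 0.0007964 + 0.0042506 + 0.022687 + 0.12109 ≈ 0.14882 g.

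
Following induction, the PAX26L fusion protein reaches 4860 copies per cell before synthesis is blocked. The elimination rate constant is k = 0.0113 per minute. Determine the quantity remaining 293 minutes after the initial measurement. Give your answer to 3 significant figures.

t½ = ln 2 / k = 0.69315 / 0.0113 ≈ 61.34 minutes.
Number of half-lives: n = 293/61.34 ≈ 4.7766.
Remaining = 4860 × (1/2)^4.7766 = 4860 × 0.036483 ≈ 177.31 copies per cell.

177 copies per cell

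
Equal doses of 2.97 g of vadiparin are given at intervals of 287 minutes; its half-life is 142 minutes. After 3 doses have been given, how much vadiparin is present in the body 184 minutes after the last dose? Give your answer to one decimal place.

1.6 g

The 3 doses were given 758, 471, 184 minutes ago.
Total = 2.97·(1/2)^(758/142) + 2.97·(1/2)^(471/142) + 2.97·(1/2)^(184/142)
      = 0.073426 + 0.29804 + 1.2097 ≈ 1.5812 g.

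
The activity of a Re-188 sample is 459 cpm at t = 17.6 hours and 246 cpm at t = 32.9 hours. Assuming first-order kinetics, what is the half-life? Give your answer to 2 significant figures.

Over Δt = 32.9 − 17.6 = 15.3 hours, the level fell by a factor of 459/246 ≈ 1.8659.
n = log₂(1.8659) ≈ 0.89984 half-lives, so t½ = 15.3/0.89984 ≈ 17.003 hours.

17 hours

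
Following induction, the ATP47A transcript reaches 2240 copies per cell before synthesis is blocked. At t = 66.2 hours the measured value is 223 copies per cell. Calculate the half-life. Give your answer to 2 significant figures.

20 hours

A/A₀ = 223/2240 ≈ 0.099554.
n = log₂(10.045) ≈ 3.3284 half-lives elapsed in 66.2 hours.
t½ = 66.2/3.3284 ≈ 19.89 hours.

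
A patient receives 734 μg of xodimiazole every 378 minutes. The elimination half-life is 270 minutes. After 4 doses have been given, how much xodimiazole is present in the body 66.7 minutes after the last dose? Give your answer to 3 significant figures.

The 4 doses were given 1200.7, 822.7, 444.7, 66.7 minutes ago.
Total = 734·(1/2)^(1200.7/270) + 734·(1/2)^(822.7/270) + 734·(1/2)^(444.7/270) + 734·(1/2)^(66.7/270)
      = 33.652 + 88.807 + 234.36 + 618.49 ≈ 975.31 μg.

975 μg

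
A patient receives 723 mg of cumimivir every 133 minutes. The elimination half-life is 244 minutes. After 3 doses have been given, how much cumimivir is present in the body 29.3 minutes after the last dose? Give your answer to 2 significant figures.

The 3 doses were given 295.3, 162.3, 29.3 minutes ago.
Total = 723·(1/2)^(295.3/244) + 723·(1/2)^(162.3/244) + 723·(1/2)^(29.3/244)
      = 312.48 + 455.94 + 665.26 ≈ 1433.7 mg.

1400 mg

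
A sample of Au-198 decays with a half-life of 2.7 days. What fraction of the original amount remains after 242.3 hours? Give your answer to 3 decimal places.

0.075

242.3 hours = 10.0958 days.
n = 10.0958/2.7 ≈ 3.7392 half-lives.
Fraction remaining = (1/2)^3.7392 ≈ 0.074884.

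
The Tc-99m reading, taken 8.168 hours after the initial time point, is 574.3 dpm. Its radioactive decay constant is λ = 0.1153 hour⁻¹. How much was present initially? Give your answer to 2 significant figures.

t½ = ln 2 / λ = 0.69315 / 0.1153 ≈ 6.0117 hours.
Number of half-lives elapsed: n = 8.168/6.0117 ≈ 1.3587.
A₀ = A × 2^n = 574.3 × 2^1.3587 = 574.3 × 2.5645 ≈ 1472.8 dpm.

1500 dpm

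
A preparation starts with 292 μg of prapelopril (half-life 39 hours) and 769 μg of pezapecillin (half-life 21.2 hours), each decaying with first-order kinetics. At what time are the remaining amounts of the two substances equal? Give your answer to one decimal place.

Set 292·(1/2)^(t/39) = 769·(1/2)^(t/21.2).
Taking log₂: log₂(292/769) = t·(1/39 − 1/21.2).
log₂(0.37971) = -1.397; 1/39 − 1/21.2 = -0.021529.
t = -1.397 / -0.021529 ≈ 64.891 hours.

64.9 hours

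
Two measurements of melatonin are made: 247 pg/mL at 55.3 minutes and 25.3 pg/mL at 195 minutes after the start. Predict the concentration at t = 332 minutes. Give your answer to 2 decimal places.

Over Δt = 195 − 55.3 = 139.7 minutes, the level fell by a factor of 247/25.3 ≈ 9.7628.
n = log₂(9.7628) ≈ 3.2873 half-lives, so t½ = 139.7/3.2873 ≈ 42.497 minutes.
From t = 195 to t = 332: 25.3 × (1/2)^((332−195)/42.497) ≈ 2.7081 pg/mL.

2.71 pg/mL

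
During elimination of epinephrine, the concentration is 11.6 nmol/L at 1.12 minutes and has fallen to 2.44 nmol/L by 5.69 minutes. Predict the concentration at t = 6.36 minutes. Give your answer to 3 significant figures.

Over Δt = 5.69 − 1.12 = 4.57 minutes, the level fell by a factor of 11.6/2.44 ≈ 4.7541.
n = log₂(4.7541) ≈ 2.2492 half-lives, so t½ = 4.57/2.2492 ≈ 2.0319 minutes.
From t = 5.69 to t = 6.36: 2.44 × (1/2)^((6.36−5.69)/2.0319) ≈ 1.9414 nmol/L.

1.94 nmol/L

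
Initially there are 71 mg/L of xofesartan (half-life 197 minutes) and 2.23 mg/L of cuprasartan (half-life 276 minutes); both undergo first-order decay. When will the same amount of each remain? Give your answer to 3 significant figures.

Set 71·(1/2)^(t/197) = 2.23·(1/2)^(t/276).
Taking log₂: log₂(71/2.23) = t·(1/197 − 1/276).
log₂(31.839) = 4.9927; 1/197 − 1/276 = 0.001453.
t = 4.9927 / 0.001453 ≈ 3436.2 minutes.

3440 minutes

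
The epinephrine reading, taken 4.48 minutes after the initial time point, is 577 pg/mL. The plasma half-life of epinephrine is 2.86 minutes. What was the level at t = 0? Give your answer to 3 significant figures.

Number of half-lives elapsed: n = 4.48/2.86 ≈ 1.5664.
A₀ = A × 2^n = 577 × 2^1.5664 = 577 × 2.9617 ≈ 1708.9 pg/mL.

1710 pg/mL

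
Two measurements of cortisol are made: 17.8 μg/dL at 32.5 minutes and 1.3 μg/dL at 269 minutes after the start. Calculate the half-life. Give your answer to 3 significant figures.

Over Δt = 269 − 32.5 = 236.5 minutes, the level fell by a factor of 17.8/1.3 ≈ 13.692.
n = log₂(13.692) ≈ 3.7753 half-lives, so t½ = 236.5/3.7753 ≈ 62.644 minutes.

62.6 minutes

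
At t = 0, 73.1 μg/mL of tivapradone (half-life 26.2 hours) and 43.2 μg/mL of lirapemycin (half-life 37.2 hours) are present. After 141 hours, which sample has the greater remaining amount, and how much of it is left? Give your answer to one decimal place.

tivapradone: 73.1 × (1/2)^5.3817 ≈ 1.7534 μg/mL.
lirapemycin: 43.2 × (1/2)^3.7903 ≈ 3.1224 μg/mL.
Lirapemycin has more remaining, at ≈ 3.1224 μg/mL.

lirapemycin, 3.1 μg/mL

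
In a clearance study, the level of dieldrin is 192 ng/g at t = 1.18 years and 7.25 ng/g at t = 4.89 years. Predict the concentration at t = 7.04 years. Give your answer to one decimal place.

Over Δt = 4.89 − 1.18 = 3.71 years, the level fell by a factor of 192/7.25 ≈ 26.483.
n = log₂(26.483) ≈ 4.727 half-lives, so t½ = 3.71/4.727 ≈ 0.78486 years.
From t = 4.89 to t = 7.04: 7.25 × (1/2)^((7.04−4.89)/0.78486) ≈ 1.0857 ng/g.

1.1 ng/g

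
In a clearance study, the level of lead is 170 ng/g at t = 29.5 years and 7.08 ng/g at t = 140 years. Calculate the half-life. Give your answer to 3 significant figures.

24.1 years

Over Δt = 140 − 29.5 = 110.5 years, the level fell by a factor of 170/7.08 ≈ 24.011.
n = log₂(24.011) ≈ 4.5856 half-lives, so t½ = 110.5/4.5856 ≈ 24.097 years.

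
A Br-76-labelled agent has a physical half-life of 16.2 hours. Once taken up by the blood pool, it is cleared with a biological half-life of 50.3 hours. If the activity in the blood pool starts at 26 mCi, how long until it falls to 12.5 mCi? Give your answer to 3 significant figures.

1/t_eff = 1/t_phys + 1/t_biol = 1/16.2 + 1/50.3 = 0.081609 per hour.
t_eff = 16.2 × 50.3 / (16.2 + 50.3) ≈ 12.254 hours.
n = log₂(26/12.5) ≈ 1.0566; t = 1.0566 × 12.254 ≈ 12.947 hours.

12.9 hours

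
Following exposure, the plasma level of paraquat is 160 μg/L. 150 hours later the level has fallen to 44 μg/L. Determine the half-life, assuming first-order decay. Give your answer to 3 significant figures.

80.5 hours

A/A₀ = 44/160 ≈ 0.275.
n = log₂(3.6364) ≈ 1.8625 half-lives elapsed in 150 hours.
t½ = 150/1.8625 ≈ 80.537 hours.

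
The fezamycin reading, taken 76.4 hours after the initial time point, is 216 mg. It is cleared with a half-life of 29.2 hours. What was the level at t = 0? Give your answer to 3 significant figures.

1320 mg

Number of half-lives elapsed: n = 76.4/29.2 ≈ 2.6164.
A₀ = A × 2^n = 216 × 2^2.6164 = 216 × 6.1323 ≈ 1324.6 mg.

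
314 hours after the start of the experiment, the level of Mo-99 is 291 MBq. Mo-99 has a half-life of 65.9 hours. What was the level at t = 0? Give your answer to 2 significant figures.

Number of half-lives elapsed: n = 314/65.9 ≈ 4.7648.
A₀ = A × 2^n = 291 × 2^4.7648 = 291 × 27.186 ≈ 7911.1 MBq.

7900 MBq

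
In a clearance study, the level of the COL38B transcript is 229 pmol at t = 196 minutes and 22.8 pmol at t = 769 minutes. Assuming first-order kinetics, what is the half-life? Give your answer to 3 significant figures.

Over Δt = 769 − 196 = 573 minutes, the level fell by a factor of 229/22.8 ≈ 10.044.
n = log₂(10.044) ≈ 3.3282 half-lives, so t½ = 573/3.3282 ≈ 172.16 minutes.

172 minutes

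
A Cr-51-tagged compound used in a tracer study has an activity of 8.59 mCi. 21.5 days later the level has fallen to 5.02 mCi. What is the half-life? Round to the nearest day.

A/A₀ = 5.02/8.59 ≈ 0.5844.
n = log₂(1.7112) ≈ 0.77497 half-lives elapsed in 21.5 days.
t½ = 21.5/0.77497 ≈ 27.743 days.

28 days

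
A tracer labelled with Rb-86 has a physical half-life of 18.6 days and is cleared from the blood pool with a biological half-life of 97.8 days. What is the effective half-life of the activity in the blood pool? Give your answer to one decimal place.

15.6 days

1/t_eff = 1/t_phys + 1/t_biol = 1/18.6 + 1/97.8 = 0.063988 per day.
t_eff = 18.6 × 97.8 / (18.6 + 97.8) ≈ 15.628 days.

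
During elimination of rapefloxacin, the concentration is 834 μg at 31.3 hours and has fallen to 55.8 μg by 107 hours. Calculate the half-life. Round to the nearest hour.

19 hours

Over Δt = 107 − 31.3 = 75.7 hours, the level fell by a factor of 834/55.8 ≈ 14.946.
n = log₂(14.946) ≈ 3.9017 half-lives, so t½ = 75.7/3.9017 ≈ 19.402 hours.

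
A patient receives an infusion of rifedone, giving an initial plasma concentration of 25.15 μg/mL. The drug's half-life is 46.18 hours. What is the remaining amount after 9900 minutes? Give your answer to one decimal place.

Convert the elapsed time: 9900 minutes = 165 hours.
Number of half-lives: n = 165/46.18 ≈ 3.573.
Remaining = 25.15 × (1/2)^3.573 = 25.15 × 0.084029 ≈ 2.1133 μg/mL.

2.1 μg/mL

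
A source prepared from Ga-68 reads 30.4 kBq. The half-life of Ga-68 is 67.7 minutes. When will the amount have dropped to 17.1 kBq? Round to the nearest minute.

Fraction remaining = 17.1/30.4 ≈ 0.5625.
n = log₂(30.4/17.1) = ln(1.7778)/ln 2 ≈ 0.83007 half-lives.
t = n × t½ = 0.83007 × 67.7 ≈ 56.196 minutes.

56 minutes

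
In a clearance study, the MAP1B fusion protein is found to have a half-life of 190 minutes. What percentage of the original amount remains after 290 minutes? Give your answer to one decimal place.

34.7%

n = 290/190 ≈ 1.5263 half-lives.
Fraction remaining = (1/2)^1.5263 ≈ 0.34716, i.e. 34.716%.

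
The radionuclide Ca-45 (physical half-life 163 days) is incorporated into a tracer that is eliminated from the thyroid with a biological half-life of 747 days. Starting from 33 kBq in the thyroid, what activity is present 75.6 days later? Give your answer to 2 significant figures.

1/t_eff = 1/t_phys + 1/t_biol = 1/163 + 1/747 = 0.0074737 per day.
t_eff = 163 × 747 / (163 + 747) ≈ 133.8 days.
Remaining = 33 × (1/2)^(75.6/133.8) = 33 × (1/2)^0.56501 ≈ 22.306 kBq.

22 kBq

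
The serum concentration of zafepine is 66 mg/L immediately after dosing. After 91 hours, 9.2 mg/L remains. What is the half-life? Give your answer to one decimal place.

32.0 hours

A/A₀ = 9.2/66 ≈ 0.13939.
n = log₂(7.1739) ≈ 2.8428 half-lives elapsed in 91 hours.
t½ = 91/2.8428 ≈ 32.011 hours.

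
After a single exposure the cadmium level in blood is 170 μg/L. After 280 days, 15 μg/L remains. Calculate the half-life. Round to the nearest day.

80 days

A/A₀ = 15/170 ≈ 0.088235.
n = log₂(11.333) ≈ 3.5025 half-lives elapsed in 280 days.
t½ = 280/3.5025 ≈ 79.943 days.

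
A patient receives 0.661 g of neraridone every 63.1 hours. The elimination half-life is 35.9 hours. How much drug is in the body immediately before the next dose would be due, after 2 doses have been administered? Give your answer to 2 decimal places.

The 2 doses were given 126.2, 63.1 hours ago.
Total = 0.661·(1/2)^(126.2/35.9) + 0.661·(1/2)^(63.1/35.9)
      = 0.057808 + 0.19548 ≈ 0.25328 g.

0.25 g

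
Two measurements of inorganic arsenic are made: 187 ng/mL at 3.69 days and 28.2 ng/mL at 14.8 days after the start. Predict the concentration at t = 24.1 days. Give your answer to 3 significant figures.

5.79 ng/mL

Over Δt = 14.8 − 3.69 = 11.11 days, the level fell by a factor of 187/28.2 ≈ 6.6312.
n = log₂(6.6312) ≈ 2.7293 half-lives, so t½ = 11.11/2.7293 ≈ 4.0707 days.
From t = 14.8 to t = 24.1: 28.2 × (1/2)^((24.1−14.8)/4.0707) ≈ 5.7877 ng/mL.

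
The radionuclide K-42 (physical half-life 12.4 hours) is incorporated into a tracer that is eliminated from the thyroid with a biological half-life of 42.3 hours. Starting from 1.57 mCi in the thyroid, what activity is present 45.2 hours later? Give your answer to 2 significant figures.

1/t_eff = 1/t_phys + 1/t_biol = 1/12.4 + 1/42.3 = 0.10429 per hour.
t_eff = 12.4 × 42.3 / (12.4 + 42.3) ≈ 9.589 hours.
Remaining = 1.57 × (1/2)^(45.2/9.589) = 1.57 × (1/2)^4.7137 ≈ 0.059831 mCi.

0.060 mCi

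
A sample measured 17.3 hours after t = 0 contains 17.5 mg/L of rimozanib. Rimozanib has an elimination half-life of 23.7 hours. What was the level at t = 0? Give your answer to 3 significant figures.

29.0 mg/L

Number of half-lives elapsed: n = 17.3/23.7 ≈ 0.72996.
A₀ = A × 2^n = 17.5 × 2^0.72996 = 17.5 × 1.6586 ≈ 29.025 mg/L.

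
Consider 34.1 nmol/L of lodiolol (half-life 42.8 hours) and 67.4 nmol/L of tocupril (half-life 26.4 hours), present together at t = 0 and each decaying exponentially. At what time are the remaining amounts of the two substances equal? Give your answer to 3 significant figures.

67.7 hours

Set 34.1·(1/2)^(t/42.8) = 67.4·(1/2)^(t/26.4).
Taking log₂: log₂(34.1/67.4) = t·(1/42.8 − 1/26.4).
log₂(0.50593) = -0.98298; 1/42.8 − 1/26.4 = -0.014514.
t = -0.98298 / -0.014514 ≈ 67.725 hours.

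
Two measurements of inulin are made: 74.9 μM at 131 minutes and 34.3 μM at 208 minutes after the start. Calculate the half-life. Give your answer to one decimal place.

Over Δt = 208 − 131 = 77 minutes, the level fell by a factor of 74.9/34.3 ≈ 2.1837.
n = log₂(2.1837) ≈ 1.1268 half-lives, so t½ = 77/1.1268 ≈ 68.338 minutes.

68.3 minutes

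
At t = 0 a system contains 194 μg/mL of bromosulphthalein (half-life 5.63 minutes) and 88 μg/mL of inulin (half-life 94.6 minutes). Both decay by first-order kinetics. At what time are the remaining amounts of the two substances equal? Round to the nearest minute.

7 minutes

Set 194·(1/2)^(t/5.63) = 88·(1/2)^(t/94.6).
Taking log₂: log₂(194/88) = t·(1/5.63 − 1/94.6).
log₂(2.2045) = 1.1405; 1/5.63 − 1/94.6 = 0.16705.
t = 1.1405 / 0.16705 ≈ 6.8272 minutes.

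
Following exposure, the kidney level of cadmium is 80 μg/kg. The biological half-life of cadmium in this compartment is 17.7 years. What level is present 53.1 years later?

10 μg/kg

Elapsed time is 3 half-lives (53.1/17.7).
Each half-life halves the amount: 80 × (1/2)^3 = 80/8 = 10 μg/kg.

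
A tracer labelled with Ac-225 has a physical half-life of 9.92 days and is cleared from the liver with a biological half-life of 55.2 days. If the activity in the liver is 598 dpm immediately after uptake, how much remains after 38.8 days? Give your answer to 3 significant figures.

1/t_eff = 1/t_phys + 1/t_biol = 1/9.92 + 1/55.2 = 0.11892 per day.
t_eff = 9.92 × 55.2 / (9.92 + 55.2) ≈ 8.4088 days.
Remaining = 598 × (1/2)^(38.8/8.4088) = 598 × (1/2)^4.6142 ≈ 24.417 dpm.

24.4 dpm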